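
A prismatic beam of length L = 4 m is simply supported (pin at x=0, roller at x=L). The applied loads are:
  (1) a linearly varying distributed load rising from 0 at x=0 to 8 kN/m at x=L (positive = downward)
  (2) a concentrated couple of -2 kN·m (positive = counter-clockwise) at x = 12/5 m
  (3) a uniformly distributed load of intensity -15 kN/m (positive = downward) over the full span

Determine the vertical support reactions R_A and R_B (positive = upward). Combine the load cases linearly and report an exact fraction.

Load 1 — triangular load w₀=8 kN/m (0→w₀ over full span):
  R_A = w₀L/6 = 8·4/6 = 16/3 kN
  R_B = w₀L/3 = 8·4/3 = 32/3 kN
Load 2 — applied couple M₀=-2 kN·m at a=12/5 m (b=L-a=8/5):
  R_A = M₀/L = (-2)/4 = -1/2 kN
  R_B = -M₀/L = -(-2)/4 = 1/2 kN
Load 3 — uniform load w=-15 kN/m over full span:
  R_A = wL/2 = (-15)·4/2 = -30 kN
  R_B = wL/2 = (-15)·4/2 = -30 kN
Superposition: R_A = -151/6 kN, R_B = -113/6 kN

R_A = -151/6 kN, R_B = -113/6 kN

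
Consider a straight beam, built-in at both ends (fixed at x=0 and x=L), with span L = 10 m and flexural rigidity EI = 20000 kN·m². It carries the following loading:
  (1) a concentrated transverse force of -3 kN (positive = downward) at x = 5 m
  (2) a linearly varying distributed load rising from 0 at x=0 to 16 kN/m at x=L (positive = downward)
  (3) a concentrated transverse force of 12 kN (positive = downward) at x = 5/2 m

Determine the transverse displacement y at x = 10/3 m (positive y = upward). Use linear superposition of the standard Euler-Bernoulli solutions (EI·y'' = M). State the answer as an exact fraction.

y(10/3) = -407/46656 m

Load 1 — point force P=-3 kN at a=5 m (b=L-a=5):
  y_1 = -Pb²x²(3aL-(3a+b)x)/(6L³EI)  [x≤a] = -(-3)·5²·(10/3)²·(3·5·10-(3·5+5)·(10/3))/(6·10³·20000) = 1/1728 m
Load 2 — triangular load w₀=16 kN/m (0→w₀ over full span):
  y_2 = -w₀x²(L-x)²(x+2L)/(120LEI) = -16·(10/3)²·(10-(10/3))²·((10/3)+2·10)/(120·10·20000) = -28/3645 m
Load 3 — point force P=12 kN at a=5/2 m (b=L-a=15/2):
  y_3 = -Pa²(L-x)²(3bL-(3b+a)(L-x))/(6L³EI)  [x>a] = -12·(5/2)²·(10-(10/3))²·(3·(15/2)·10-(3·(15/2)+(5/2))·(10-(10/3)))/(6·10³·20000) = -7/4320 m
Superposition: y = Σ y_i = -407/46656 m ≈ -0.008723 m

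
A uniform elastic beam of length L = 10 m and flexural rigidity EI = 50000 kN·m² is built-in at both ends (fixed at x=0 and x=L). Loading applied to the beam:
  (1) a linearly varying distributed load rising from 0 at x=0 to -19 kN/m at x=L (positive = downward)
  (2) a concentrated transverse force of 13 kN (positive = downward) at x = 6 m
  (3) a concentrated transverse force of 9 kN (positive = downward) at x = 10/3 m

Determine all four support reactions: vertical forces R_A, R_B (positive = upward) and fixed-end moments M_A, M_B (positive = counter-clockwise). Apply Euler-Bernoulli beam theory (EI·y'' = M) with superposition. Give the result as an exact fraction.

Load 1 — triangular load w₀=-19 kN/m (0→w₀ over full span):
  R_A = 3w₀L/20 = 3·(-19)·10/20 = -57/2 kN
  M_A = w₀L²/30 = (-19)·10²/30 = -190/3 kN·m
  R_B = 7w₀L/20 = 7·(-19)·10/20 = -133/2 kN
  M_B = -w₀L²/20 = -(-19)·10²/20 = 95 kN·m
Load 2 — point force P=13 kN at a=6 m (b=L-a=4):
  R_A = Pb²(3a+b)/L³ = 13·4²·(3·6+4)/10³ = 572/125 kN
  M_A = Pab²/L² = 13·6·4²/10² = 312/25 kN·m
  R_B = Pa²(a+3b)/L³ = 13·6²·(6+3·4)/10³ = 1053/125 kN
  M_B = -Pa²b/L² = -13·6²·4/10² = -468/25 kN·m
Load 3 — point force P=9 kN at a=10/3 m (b=L-a=20/3):
  R_A = Pb²(3a+b)/L³ = 9·(20/3)²·(3·(10/3)+(20/3))/10³ = 20/3 kN
  M_A = Pab²/L² = 9·(10/3)·(20/3)²/10² = 40/3 kN·m
  R_B = Pa²(a+3b)/L³ = 9·(10/3)²·((10/3)+3·(20/3))/10³ = 7/3 kN
  M_B = -Pa²b/L² = -9·(10/3)²·(20/3)/10² = -20/3 kN·m
Superposition: R_A = -12943/750 kN, M_A = -938/25 kN·m, R_B = -41807/750 kN, M_B = 5221/75 kN·m

R_A = -12943/750 kN, M_A = -938/25 kN·m, R_B = -41807/750 kN, M_B = 5221/75 kN·m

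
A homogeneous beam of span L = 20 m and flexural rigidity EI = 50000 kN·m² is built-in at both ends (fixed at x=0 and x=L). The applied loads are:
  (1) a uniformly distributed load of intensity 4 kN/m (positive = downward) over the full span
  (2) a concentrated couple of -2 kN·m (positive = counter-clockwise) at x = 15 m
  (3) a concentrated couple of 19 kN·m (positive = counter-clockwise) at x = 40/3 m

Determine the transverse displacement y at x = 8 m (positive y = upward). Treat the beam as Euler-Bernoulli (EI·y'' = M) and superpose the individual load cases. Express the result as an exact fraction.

Load 1 — uniform load w=4 kN/m over full span:
  y_1 = -wx²(L-x)²/(24EI) = -4·8²·(20-8)²/(24·50000) = -96/3125 m
Load 2 — applied couple M₀=-2 kN·m at a=15 m (b=L-a=5):
  y_2 = (R_Ax³/6 - M_Ax²/2)/EI  [x≤a] with R_A=-9/80, M_A=-5/8 = ((-9/80)·8³/6 - (-5/8)·8²/2)/50000 = 13/62500 m
Load 3 — applied couple M₀=19 kN·m at a=40/3 m (b=L-a=20/3):
  y_3 = (R_Ax³/6 - M_Ax²/2)/EI  [x≤a] with R_A=19/15, M_A=19/3 = ((19/15)·8³/6 - (19/3)·8²/2)/50000 = -266/140625 m
Superposition: y = Σ y_i = -18227/562500 m ≈ -0.032404 m

y(8) = -18227/562500 m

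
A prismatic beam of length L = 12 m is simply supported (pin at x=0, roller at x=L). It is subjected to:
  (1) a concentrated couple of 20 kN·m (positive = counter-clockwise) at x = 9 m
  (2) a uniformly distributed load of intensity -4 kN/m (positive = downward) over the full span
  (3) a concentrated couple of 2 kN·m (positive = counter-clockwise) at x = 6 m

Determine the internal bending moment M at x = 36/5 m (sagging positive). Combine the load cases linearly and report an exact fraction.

Load 1 — applied couple M₀=20 kN·m at a=9 m (b=L-a=3):
  M_1 = M₀x/L  [x≤a] = 20·(36/5)/12 = 12 kN·m
Load 2 — uniform load w=-4 kN/m over full span:
  M_2 = wx(L-x)/2 = (-4)·(36/5)·(12-(36/5))/2 = -1728/25 kN·m
Load 3 — applied couple M₀=2 kN·m at a=6 m (b=L-a=6):
  M_3 = M₀x/L - M₀  [x>a] = 2·(36/5)/12 - 2 = -4/5 kN·m
Superposition: M = Σ M_i = -1448/25 kN·m ≈ -57.920000 kN·m

M(36/5) = -1448/25 kN·m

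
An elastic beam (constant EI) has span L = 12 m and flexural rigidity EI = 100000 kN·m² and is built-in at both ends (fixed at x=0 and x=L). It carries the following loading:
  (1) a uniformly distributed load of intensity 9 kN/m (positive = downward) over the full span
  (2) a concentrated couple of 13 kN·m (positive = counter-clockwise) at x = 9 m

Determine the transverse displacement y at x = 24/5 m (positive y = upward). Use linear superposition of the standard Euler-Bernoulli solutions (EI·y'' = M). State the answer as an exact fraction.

y(24/5) = -147573/31250000 m

Load 1 — uniform load w=9 kN/m over full span:
  y_1 = -wx²(L-x)²/(24EI) = -9·(24/5)²·(12-(24/5))²/(24·100000) = -8748/1953125 m
Load 2 — applied couple M₀=13 kN·m at a=9 m (b=L-a=3):
  y_2 = (R_Ax³/6 - M_Ax²/2)/EI  [x≤a] with R_A=39/32, M_A=65/16 = ((39/32)·(24/5)³/6 - (65/16)·(24/5)²/2)/100000 = -1521/6250000 m
Superposition: y = Σ y_i = -147573/31250000 m ≈ -0.004722 m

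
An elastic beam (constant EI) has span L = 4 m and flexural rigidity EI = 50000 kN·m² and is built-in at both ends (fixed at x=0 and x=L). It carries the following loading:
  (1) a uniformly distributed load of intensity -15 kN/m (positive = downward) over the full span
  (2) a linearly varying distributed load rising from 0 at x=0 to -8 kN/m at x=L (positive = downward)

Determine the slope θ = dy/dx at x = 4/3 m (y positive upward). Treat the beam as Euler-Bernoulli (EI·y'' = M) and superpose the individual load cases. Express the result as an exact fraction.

Load 1 — uniform load w=-15 kN/m over full span:
  θ_1 = -wx(L-x)(L-2x)/(12EI) = -(-15)·(4/3)·(4-(4/3))·(4-2·(4/3))/(12·50000) = 2/16875 rad
Load 2 — triangular load w₀=-8 kN/m (0→w₀ over full span):
  θ_2 = -w₀(2x(L-x)(L-2x)(x+2L)+x²(L-x)²)/(120LEI) = -(-8)·(2·(4/3)·(4-(4/3))·(4-2·(4/3))·((4/3)+2·4)+(4/3)²·(4-(4/3))²)/(120·4·50000) = 128/3796875 rad
Superposition: θ = Σ θ_i = 578/3796875 rad ≈ 0.000152 rad

θ(4/3) = 578/3796875 rad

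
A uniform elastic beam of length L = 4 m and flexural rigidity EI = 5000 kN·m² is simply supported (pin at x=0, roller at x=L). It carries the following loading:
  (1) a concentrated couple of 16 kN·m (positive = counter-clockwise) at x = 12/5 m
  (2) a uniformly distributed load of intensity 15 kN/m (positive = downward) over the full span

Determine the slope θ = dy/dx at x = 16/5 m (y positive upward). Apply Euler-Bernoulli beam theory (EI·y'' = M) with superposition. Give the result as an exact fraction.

Load 1 — applied couple M₀=16 kN·m at a=12/5 m (b=L-a=8/5):
  θ_1 = (M₀x²/(2L)-M₀(x-a)+C₁)/EI  [x>a] with C₁=M₀(3b²-L²)/(6L)=-416/75 = (16·(16/5)²/(2·4)-16·((16/5)-(12/5))+(-416/75))/5000 = 4/9375 rad
Load 2 — uniform load w=15 kN/m over full span:
  θ_2 = -w(L³-6Lx²+4x³)/(24EI) = -15·(4³-6·4·(16/5)²+4·(16/5)³)/(24·5000) = 99/15625 rad
Superposition: θ = Σ θ_i = 317/46875 rad ≈ 0.006763 rad

θ(16/5) = 317/46875 rad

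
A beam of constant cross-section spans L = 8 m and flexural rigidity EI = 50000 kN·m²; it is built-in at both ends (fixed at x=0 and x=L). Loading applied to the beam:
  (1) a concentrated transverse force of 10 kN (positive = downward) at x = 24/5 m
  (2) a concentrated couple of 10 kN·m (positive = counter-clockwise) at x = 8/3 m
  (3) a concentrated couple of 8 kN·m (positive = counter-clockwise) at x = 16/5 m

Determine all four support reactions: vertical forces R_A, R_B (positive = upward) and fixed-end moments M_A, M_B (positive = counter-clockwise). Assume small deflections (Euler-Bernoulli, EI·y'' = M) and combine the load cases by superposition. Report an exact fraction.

R_A = 497/75 kN, M_A = 216/25 kN·m, R_B = 253/75 kN, M_B = -422/75 kN·m

Load 1 — point force P=10 kN at a=24/5 m (b=L-a=16/5):
  R_A = Pb²(3a+b)/L³ = 10·(16/5)²·(3·(24/5)+(16/5))/8³ = 88/25 kN
  M_A = Pab²/L² = 10·(24/5)·(16/5)²/8² = 192/25 kN·m
  R_B = Pa²(a+3b)/L³ = 10·(24/5)²·((24/5)+3·(16/5))/8³ = 162/25 kN
  M_B = -Pa²b/L² = -10·(24/5)²·(16/5)/8² = -288/25 kN·m
Load 2 — applied couple M₀=10 kN·m at a=8/3 m (b=L-a=16/3):
  R_A = 6M₀ab/L³ = 6·10·(8/3)·(16/3)/8³ = 5/3 kN
  M_A = M₀b(2a-b)/L² = 10·(16/3)·(2·(8/3)-(16/3))/8² = 0 kN·m
  R_B = -6M₀ab/L³ = -6·10·(8/3)·(16/3)/8³ = -5/3 kN
  M_B = M₀a(2b-a)/L² = 10·(8/3)·(2·(16/3)-(8/3))/8² = 10/3 kN·m
Load 3 — applied couple M₀=8 kN·m at a=16/5 m (b=L-a=24/5):
  R_A = 6M₀ab/L³ = 6·8·(16/5)·(24/5)/8³ = 36/25 kN
  M_A = M₀b(2a-b)/L² = 8·(24/5)·(2·(16/5)-(24/5))/8² = 24/25 kN·m
  R_B = -6M₀ab/L³ = -6·8·(16/5)·(24/5)/8³ = -36/25 kN
  M_B = M₀a(2b-a)/L² = 8·(16/5)·(2·(24/5)-(16/5))/8² = 64/25 kN·m
Superposition: R_A = 497/75 kN, M_A = 216/25 kN·m, R_B = 253/75 kN, M_B = -422/75 kN·m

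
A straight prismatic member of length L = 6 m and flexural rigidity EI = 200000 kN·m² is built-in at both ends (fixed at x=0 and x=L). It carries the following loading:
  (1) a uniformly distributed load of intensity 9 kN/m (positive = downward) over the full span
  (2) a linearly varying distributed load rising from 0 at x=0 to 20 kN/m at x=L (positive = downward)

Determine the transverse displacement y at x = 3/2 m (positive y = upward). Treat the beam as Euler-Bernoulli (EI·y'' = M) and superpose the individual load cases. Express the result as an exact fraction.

y(3/2) = -2187/12800000 m

Load 1 — uniform load w=9 kN/m over full span:
  y_1 = -wx²(L-x)²/(24EI) = -9·(3/2)²·(6-(3/2))²/(24·200000) = -2187/25600000 m
Load 2 — triangular load w₀=20 kN/m (0→w₀ over full span):
  y_2 = -w₀x²(L-x)²(x+2L)/(120LEI) = -20·(3/2)²·(6-(3/2))²·((3/2)+2·6)/(120·6·200000) = -2187/25600000 m
Superposition: y = Σ y_i = -2187/12800000 m ≈ -0.000171 m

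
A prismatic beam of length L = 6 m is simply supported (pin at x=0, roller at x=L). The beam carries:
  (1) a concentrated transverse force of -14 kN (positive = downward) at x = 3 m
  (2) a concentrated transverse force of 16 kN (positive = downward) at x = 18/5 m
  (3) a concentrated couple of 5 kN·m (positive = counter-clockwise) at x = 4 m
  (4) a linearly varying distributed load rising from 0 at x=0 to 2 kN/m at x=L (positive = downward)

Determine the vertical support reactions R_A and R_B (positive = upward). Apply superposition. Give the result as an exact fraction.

Load 1 — point force P=-14 kN at a=3 m (b=L-a=3):
  R_A = Pb/L = (-14)·3/6 = -7 kN
  R_B = Pa/L = (-14)·3/6 = -7 kN
Load 2 — point force P=16 kN at a=18/5 m (b=L-a=12/5):
  R_A = Pb/L = 16·(12/5)/6 = 32/5 kN
  R_B = Pa/L = 16·(18/5)/6 = 48/5 kN
Load 3 — applied couple M₀=5 kN·m at a=4 m (b=L-a=2):
  R_A = M₀/L = 5/6 kN
  R_B = -M₀/L = -5/6 kN
Load 4 — triangular load w₀=2 kN/m (0→w₀ over full span):
  R_A = w₀L/6 = 2·6/6 = 2 kN
  R_B = w₀L/3 = 2·6/3 = 4 kN
Superposition: R_A = 67/30 kN, R_B = 173/30 kN

R_A = 67/30 kN, R_B = 173/30 kN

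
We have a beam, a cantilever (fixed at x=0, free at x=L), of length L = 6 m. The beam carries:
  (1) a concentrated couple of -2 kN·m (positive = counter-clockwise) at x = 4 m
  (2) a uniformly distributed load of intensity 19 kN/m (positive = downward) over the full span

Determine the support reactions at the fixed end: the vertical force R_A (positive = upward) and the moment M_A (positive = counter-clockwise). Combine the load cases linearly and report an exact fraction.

R_A = 114 kN, M_A = 344 kN·m

Load 1 — applied couple M₀=-2 kN·m at a=4 m (b=L-a=2):
  R_A = 0 kN
  M_A = -M₀ = -(-2) = 2 kN·m
Load 2 — uniform load w=19 kN/m over full span:
  R_A = wL = 19·6 = 114 kN
  M_A = wL²/2 = 19·6²/2 = 342 kN·m
Superposition: R_A = 114 kN, M_A = 344 kN·m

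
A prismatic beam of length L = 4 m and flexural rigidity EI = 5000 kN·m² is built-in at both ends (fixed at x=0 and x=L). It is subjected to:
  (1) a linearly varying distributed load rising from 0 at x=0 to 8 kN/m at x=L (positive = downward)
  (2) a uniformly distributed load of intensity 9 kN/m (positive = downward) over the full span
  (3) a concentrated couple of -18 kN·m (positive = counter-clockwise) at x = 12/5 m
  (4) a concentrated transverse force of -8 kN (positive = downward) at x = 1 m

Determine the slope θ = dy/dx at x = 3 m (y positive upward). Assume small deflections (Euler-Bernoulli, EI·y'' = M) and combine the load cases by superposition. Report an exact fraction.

θ(3) = 919/1000000 rad

Load 1 — triangular load w₀=8 kN/m (0→w₀ over full span):
  θ_1 = -w₀(2x(L-x)(L-2x)(x+2L)+x²(L-x)²)/(120LEI) = -8·(2·3·(4-3)·(4-2·3)·(3+2·4)+3²·(4-3)²)/(120·4·5000) = 41/100000 rad
Load 2 — uniform load w=9 kN/m over full span:
  θ_2 = -wx(L-x)(L-2x)/(12EI) = -9·3·(4-3)·(4-2·3)/(12·5000) = 9/10000 rad
Load 3 — applied couple M₀=-18 kN·m at a=12/5 m (b=L-a=8/5):
  θ_3 = (R_Ax²/2 - M_Ax - M₀(x-a))/EI  [x>a] with R_A=-162/25, M_A=-144/25 = ((-162/25)·3²/2 - (-144/25)·3 - (-18)·(3-(12/5)))/5000 = -27/125000 rad
Load 4 — point force P=-8 kN at a=1 m (b=L-a=3):
  θ_4 = Pa²(L-x)(2bL-(3b+a)(L-x))/(2L³EI)  [x>a] = (-8)·1²·(4-3)·(2·3·4-(3·3+1)·(4-3))/(2·4³·5000) = -7/40000 rad
Superposition: θ = Σ θ_i = 919/1000000 rad ≈ 0.000919 rad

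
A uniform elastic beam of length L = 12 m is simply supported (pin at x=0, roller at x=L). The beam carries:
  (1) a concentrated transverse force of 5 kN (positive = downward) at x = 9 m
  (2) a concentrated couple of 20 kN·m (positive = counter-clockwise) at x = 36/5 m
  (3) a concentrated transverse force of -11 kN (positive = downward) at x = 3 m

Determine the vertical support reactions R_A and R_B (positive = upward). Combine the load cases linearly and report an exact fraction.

Load 1 — point force P=5 kN at a=9 m (b=L-a=3):
  R_A = Pb/L = 5·3/12 = 5/4 kN
  R_B = Pa/L = 5·9/12 = 15/4 kN
Load 2 — applied couple M₀=20 kN·m at a=36/5 m (b=L-a=24/5):
  R_A = M₀/L = 20/12 = 5/3 kN
  R_B = -M₀/L = -20/12 = -5/3 kN
Load 3 — point force P=-11 kN at a=3 m (b=L-a=9):
  R_A = Pb/L = (-11)·9/12 = -33/4 kN
  R_B = Pa/L = (-11)·3/12 = -11/4 kN
Superposition: R_A = -16/3 kN, R_B = -2/3 kN

R_A = -16/3 kN, R_B = -2/3 kN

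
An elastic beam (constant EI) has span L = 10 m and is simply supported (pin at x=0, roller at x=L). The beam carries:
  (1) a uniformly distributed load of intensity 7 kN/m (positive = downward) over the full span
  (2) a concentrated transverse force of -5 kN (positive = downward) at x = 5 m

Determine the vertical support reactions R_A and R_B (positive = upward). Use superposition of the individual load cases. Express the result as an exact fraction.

R_A = 65/2 kN, R_B = 65/2 kN

Load 1 — uniform load w=7 kN/m over full span:
  R_A = wL/2 = 7·10/2 = 35 kN
  R_B = wL/2 = 7·10/2 = 35 kN
Load 2 — point force P=-5 kN at a=5 m (b=L-a=5):
  R_A = Pb/L = (-5)·5/10 = -5/2 kN
  R_B = Pa/L = (-5)·5/10 = -5/2 kN
Superposition: R_A = 65/2 kN, R_B = 65/2 kN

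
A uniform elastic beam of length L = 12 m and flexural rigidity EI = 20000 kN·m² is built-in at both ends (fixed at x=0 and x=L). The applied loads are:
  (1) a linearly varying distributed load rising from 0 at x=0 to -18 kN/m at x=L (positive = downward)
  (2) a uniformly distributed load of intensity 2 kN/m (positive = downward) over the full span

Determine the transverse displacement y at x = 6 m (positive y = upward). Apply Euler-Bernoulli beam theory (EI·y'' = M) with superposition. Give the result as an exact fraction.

y(6) = 189/10000 m

Load 1 — triangular load w₀=-18 kN/m (0→w₀ over full span):
  y_1 = -w₀x²(L-x)²(x+2L)/(120LEI) = -(-18)·6²·(12-6)²·(6+2·12)/(120·12·20000) = 243/10000 m
Load 2 — uniform load w=2 kN/m over full span:
  y_2 = -wx²(L-x)²/(24EI) = -2·6²·(12-6)²/(24·20000) = -27/5000 m
Superposition: y = Σ y_i = 189/10000 m ≈ 0.018900 m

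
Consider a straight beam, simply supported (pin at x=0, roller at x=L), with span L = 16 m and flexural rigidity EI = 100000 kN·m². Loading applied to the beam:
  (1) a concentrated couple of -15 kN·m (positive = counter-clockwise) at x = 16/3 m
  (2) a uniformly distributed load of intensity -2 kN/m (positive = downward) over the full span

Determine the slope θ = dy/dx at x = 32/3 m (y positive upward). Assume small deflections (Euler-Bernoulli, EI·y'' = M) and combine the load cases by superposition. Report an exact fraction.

Load 1 — applied couple M₀=-15 kN·m at a=16/3 m (b=L-a=32/3):
  θ_1 = (M₀x²/(2L)-M₀(x-a)+C₁)/EI  [x>a] with C₁=M₀(3b²-L²)/(6L)=-40/3 = ((-15)·(32/3)²/(2·16)-(-15)·((32/3)-(16/3))+(-40/3))/100000 = 1/7500 rad
Load 2 — uniform load w=-2 kN/m over full span:
  θ_2 = -w(L³-6Lx²+4x³)/(24EI) = -(-2)·(16³-6·16·(32/3)²+4·(32/3)³)/(24·100000) = -416/253125 rad
Superposition: θ = Σ θ_i = -1529/1012500 rad ≈ -0.001510 rad

θ(32/3) = -1529/1012500 rad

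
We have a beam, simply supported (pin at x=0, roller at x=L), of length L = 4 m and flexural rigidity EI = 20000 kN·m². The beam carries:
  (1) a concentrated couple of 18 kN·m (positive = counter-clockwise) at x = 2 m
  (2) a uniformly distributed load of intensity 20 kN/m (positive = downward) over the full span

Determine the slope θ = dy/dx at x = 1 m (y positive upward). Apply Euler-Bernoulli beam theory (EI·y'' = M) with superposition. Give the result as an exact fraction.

θ(1) = -449/240000 rad

Load 1 — applied couple M₀=18 kN·m at a=2 m (b=L-a=2):
  θ_1 = (M₀x²/(2L)+C₁)/EI  [x≤a] with C₁=M₀(3b²-L²)/(6L)=-3 = (18·1²/(2·4)+(-3))/20000 = -3/80000 rad
Load 2 — uniform load w=20 kN/m over full span:
  θ_2 = -w(L³-6Lx²+4x³)/(24EI) = -20·(4³-6·4·1²+4·1³)/(24·20000) = -11/6000 rad
Superposition: θ = Σ θ_i = -449/240000 rad ≈ -0.001871 rad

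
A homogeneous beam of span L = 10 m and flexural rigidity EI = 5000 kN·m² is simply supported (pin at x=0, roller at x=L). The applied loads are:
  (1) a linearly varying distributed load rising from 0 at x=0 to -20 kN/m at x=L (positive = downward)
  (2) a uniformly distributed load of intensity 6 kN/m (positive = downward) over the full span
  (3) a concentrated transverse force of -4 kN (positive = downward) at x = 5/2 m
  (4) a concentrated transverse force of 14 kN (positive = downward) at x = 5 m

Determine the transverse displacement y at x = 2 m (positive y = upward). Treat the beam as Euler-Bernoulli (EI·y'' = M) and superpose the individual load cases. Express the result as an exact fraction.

y(2) = 2879/100000 m

Load 1 — triangular load w₀=-20 kN/m (0→w₀ over full span):
  y_1 = -w₀x(7L⁴-10L²x²+3x⁴)/(360LEI) = -(-20)·2·(7·10⁴-10·10²·2²+3·2⁴)/(360·10·5000) = 1376/9375 m
Load 2 — uniform load w=6 kN/m over full span:
  y_2 = -wx(L³-2Lx²+x³)/(24EI) = -6·2·(10³-2·10·2²+2³)/(24·5000) = -58/625 m
Load 3 — point force P=-4 kN at a=5/2 m (b=L-a=15/2):
  y_3 = -Pbx(L²-b²-x²)/(6LEI)  [x≤a] = -(-4)·(15/2)·2·(10²-(15/2)²-2²)/(6·10·5000) = 159/20000 m
Load 4 — point force P=14 kN at a=5 m (b=L-a=5):
  y_4 = -Pbx(L²-b²-x²)/(6LEI)  [x≤a] = -14·5·2·(10²-5²-2²)/(6·10·5000) = -497/15000 m
Superposition: y = Σ y_i = 2879/100000 m ≈ 0.028790 m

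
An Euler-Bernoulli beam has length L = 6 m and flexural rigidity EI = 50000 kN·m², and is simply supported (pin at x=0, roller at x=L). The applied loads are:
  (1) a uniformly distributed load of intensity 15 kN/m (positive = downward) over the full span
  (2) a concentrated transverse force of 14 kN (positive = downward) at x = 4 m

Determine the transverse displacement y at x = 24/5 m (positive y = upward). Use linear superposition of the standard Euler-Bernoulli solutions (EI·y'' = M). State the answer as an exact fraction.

y(24/5) = -8671/2343750 m

Load 1 — uniform load w=15 kN/m over full span:
  y_1 = -wx(L³-2Lx²+x³)/(24EI) = -15·(24/5)·(6³-2·6·(24/5)²+(24/5)³)/(24·50000) = -2349/781250 m
Load 2 — point force P=14 kN at a=4 m (b=L-a=2):
  y_2 = -Pa(L-x)(2Lx-a²-x²)/(6LEI)  [x>a] = -14·4·(6-(24/5))·(2·6·(24/5)-4²-(24/5)²)/(6·6·50000) = -812/1171875 m
Superposition: y = Σ y_i = -8671/2343750 m ≈ -0.003700 m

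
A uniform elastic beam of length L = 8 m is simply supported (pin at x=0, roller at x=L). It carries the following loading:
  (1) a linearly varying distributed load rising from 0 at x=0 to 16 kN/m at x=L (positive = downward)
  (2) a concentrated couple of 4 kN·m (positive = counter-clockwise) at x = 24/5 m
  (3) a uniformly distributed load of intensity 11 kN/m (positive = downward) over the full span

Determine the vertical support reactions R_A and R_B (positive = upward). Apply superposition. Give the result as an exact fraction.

Load 1 — triangular load w₀=16 kN/m (0→w₀ over full span):
  R_A = w₀L/6 = 16·8/6 = 64/3 kN
  R_B = w₀L/3 = 16·8/3 = 128/3 kN
Load 2 — applied couple M₀=4 kN·m at a=24/5 m (b=L-a=16/5):
  R_A = M₀/L = 4/8 = 1/2 kN
  R_B = -M₀/L = -4/8 = -1/2 kN
Load 3 — uniform load w=11 kN/m over full span:
  R_A = wL/2 = 11·8/2 = 44 kN
  R_B = wL/2 = 11·8/2 = 44 kN
Superposition: R_A = 395/6 kN, R_B = 517/6 kN

R_A = 395/6 kN, R_B = 517/6 kN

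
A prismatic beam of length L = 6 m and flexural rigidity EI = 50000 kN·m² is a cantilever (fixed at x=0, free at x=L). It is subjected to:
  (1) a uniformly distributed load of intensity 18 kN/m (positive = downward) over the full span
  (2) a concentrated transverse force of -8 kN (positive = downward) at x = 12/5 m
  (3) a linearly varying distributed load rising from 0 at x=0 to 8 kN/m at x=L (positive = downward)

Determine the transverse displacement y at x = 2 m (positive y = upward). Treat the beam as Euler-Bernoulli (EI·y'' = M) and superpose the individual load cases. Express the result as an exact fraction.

y(2) = -7297/562500 m

Load 1 — uniform load w=18 kN/m over full span:
  y_1 = -wx²(x²-4Lx+6L²)/(24EI) = -18·2²·(2²-4·6·2+6·6²)/(24·50000) = -129/12500 m
Load 2 — point force P=-8 kN at a=12/5 m (b=L-a=18/5):
  y_2 = -Px²(3a-x)/(6EI)  [x≤a] = -(-8)·2²·(3·(12/5)-2)/(6·50000) = 26/46875 m
Load 3 — triangular load w₀=8 kN/m (0→w₀ over full span):
  y_3 = (w₀Lx³/12-w₀L²x²/6-w₀x⁵/(120L))/EI = (8·6·2³/12-8·6²·2²/6-8·2⁵/(120·6))/50000 = -451/140625 m
Superposition: y = Σ y_i = -7297/562500 m ≈ -0.012972 m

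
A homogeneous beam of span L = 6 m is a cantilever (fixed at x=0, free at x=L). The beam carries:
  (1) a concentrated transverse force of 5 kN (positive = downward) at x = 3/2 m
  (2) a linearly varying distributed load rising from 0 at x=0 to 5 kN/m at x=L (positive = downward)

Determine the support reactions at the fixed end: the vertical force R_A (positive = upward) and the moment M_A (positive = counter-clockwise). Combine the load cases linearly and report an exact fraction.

R_A = 20 kN, M_A = 135/2 kN·m

Load 1 — point force P=5 kN at a=3/2 m (b=L-a=9/2):
  R_A = P = 5 kN
  M_A = Pa = 5·(3/2) = 15/2 kN·m
Load 2 — triangular load w₀=5 kN/m (0→w₀ over full span):
  R_A = w₀L/2 = 5·6/2 = 15 kN
  M_A = w₀L²/3 = 5·6²/3 = 60 kN·m
Superposition: R_A = 20 kN, M_A = 135/2 kN·m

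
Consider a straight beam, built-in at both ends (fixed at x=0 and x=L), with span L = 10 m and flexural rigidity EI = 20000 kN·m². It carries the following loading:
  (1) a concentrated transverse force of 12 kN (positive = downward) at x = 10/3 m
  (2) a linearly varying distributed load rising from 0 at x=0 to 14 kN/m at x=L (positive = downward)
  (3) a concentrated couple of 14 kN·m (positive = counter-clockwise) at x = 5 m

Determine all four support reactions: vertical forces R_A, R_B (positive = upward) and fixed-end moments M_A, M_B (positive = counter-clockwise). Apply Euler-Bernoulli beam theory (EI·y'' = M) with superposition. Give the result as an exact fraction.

R_A = 2879/90 kN, M_A = 1223/18 kN·m, R_B = 4501/90 kN, M_B = -1357/18 kN·m

Load 1 — point force P=12 kN at a=10/3 m (b=L-a=20/3):
  R_A = Pb²(3a+b)/L³ = 12·(20/3)²·(3·(10/3)+(20/3))/10³ = 80/9 kN
  M_A = Pab²/L² = 12·(10/3)·(20/3)²/10² = 160/9 kN·m
  R_B = Pa²(a+3b)/L³ = 12·(10/3)²·((10/3)+3·(20/3))/10³ = 28/9 kN
  M_B = -Pa²b/L² = -12·(10/3)²·(20/3)/10² = -80/9 kN·m
Load 2 — triangular load w₀=14 kN/m (0→w₀ over full span):
  R_A = 3w₀L/20 = 3·14·10/20 = 21 kN
  M_A = w₀L²/30 = 14·10²/30 = 140/3 kN·m
  R_B = 7w₀L/20 = 7·14·10/20 = 49 kN
  M_B = -w₀L²/20 = -14·10²/20 = -70 kN·m
Load 3 — applied couple M₀=14 kN·m at a=5 m (b=L-a=5):
  R_A = 6M₀ab/L³ = 6·14·5·5/10³ = 21/10 kN
  M_A = M₀b(2a-b)/L² = 14·5·(2·5-5)/10² = 7/2 kN·m
  R_B = -6M₀ab/L³ = -6·14·5·5/10³ = -21/10 kN
  M_B = M₀a(2b-a)/L² = 14·5·(2·5-5)/10² = 7/2 kN·m
Superposition: R_A = 2879/90 kN, M_A = 1223/18 kN·m, R_B = 4501/90 kN, M_B = -1357/18 kN·m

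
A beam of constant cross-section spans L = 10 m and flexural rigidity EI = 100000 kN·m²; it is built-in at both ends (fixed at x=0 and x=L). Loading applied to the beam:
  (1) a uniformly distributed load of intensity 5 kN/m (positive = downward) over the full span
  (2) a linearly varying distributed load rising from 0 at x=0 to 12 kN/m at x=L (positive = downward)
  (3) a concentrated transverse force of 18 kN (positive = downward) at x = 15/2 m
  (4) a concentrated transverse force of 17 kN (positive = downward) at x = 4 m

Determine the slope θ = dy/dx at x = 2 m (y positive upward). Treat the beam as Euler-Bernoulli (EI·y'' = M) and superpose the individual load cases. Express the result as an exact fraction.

Load 1 — uniform load w=5 kN/m over full span:
  θ_1 = -wx(L-x)(L-2x)/(12EI) = -5·2·(10-2)·(10-2·2)/(12·100000) = -1/2500 rad
Load 2 — triangular load w₀=12 kN/m (0→w₀ over full span):
  θ_2 = -w₀(2x(L-x)(L-2x)(x+2L)+x²(L-x)²)/(120LEI) = -12·(2·2·(10-2)·(10-2·2)·(2+2·10)+2²·(10-2)²)/(120·10·100000) = -7/15625 rad
Load 3 — point force P=18 kN at a=15/2 m (b=L-a=5/2):
  θ_3 = -Pb²x(2aL-(3a+b)x)/(2L³EI)  [x≤a] = -18·(5/2)²·2·(2·(15/2)·10-(3·(15/2)+(5/2))·2)/(2·10³·100000) = -9/80000 rad
Load 4 — point force P=17 kN at a=4 m (b=L-a=6):
  θ_4 = -Pb²x(2aL-(3a+b)x)/(2L³EI)  [x≤a] = -17·6²·2·(2·4·10-(3·4+6)·2)/(2·10³·100000) = -1683/6250000 rad
Superposition: θ = Σ θ_i = -61489/50000000 rad ≈ -0.001230 rad

θ(2) = -61489/50000000 rad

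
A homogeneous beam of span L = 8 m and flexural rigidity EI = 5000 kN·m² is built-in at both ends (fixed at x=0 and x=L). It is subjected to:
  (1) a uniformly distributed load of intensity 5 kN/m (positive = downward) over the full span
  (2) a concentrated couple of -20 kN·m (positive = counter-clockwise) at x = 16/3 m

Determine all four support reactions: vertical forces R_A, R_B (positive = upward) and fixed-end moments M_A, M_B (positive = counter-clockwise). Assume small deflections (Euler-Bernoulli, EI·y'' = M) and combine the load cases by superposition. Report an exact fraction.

R_A = 50/3 kN, M_A = 20 kN·m, R_B = 70/3 kN, M_B = -80/3 kN·m

Load 1 — uniform load w=5 kN/m over full span:
  R_A = wL/2 = 5·8/2 = 20 kN
  M_A = wL²/12 = 5·8²/12 = 80/3 kN·m
  R_B = wL/2 = 5·8/2 = 20 kN
  M_B = -wL²/12 = -5·8²/12 = -80/3 kN·m
Load 2 — applied couple M₀=-20 kN·m at a=16/3 m (b=L-a=8/3):
  R_A = 6M₀ab/L³ = 6·(-20)·(16/3)·(8/3)/8³ = -10/3 kN
  M_A = M₀b(2a-b)/L² = (-20)·(8/3)·(2·(16/3)-(8/3))/8² = -20/3 kN·m
  R_B = -6M₀ab/L³ = -6·(-20)·(16/3)·(8/3)/8³ = 10/3 kN
  M_B = M₀a(2b-a)/L² = (-20)·(16/3)·(2·(8/3)-(16/3))/8² = 0 kN·m
Superposition: R_A = 50/3 kN, M_A = 20 kN·m, R_B = 70/3 kN, M_B = -80/3 kN·m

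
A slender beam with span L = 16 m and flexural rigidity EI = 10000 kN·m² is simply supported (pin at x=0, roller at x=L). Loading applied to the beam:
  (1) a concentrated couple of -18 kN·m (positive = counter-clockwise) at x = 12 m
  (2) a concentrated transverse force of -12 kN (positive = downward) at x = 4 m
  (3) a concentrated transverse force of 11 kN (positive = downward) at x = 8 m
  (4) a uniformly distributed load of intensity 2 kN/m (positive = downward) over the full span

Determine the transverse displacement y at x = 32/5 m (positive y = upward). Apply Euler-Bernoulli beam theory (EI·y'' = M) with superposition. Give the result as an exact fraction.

Load 1 — applied couple M₀=-18 kN·m at a=12 m (b=L-a=4):
  y_1 = (M₀x³/(6L)+C₁x)/EI  [x≤a] with C₁=M₀(3b²-L²)/(6L)=39 = ((-18)·(32/5)³/(6·16)+39·(32/5))/10000 = 1566/78125 m
Load 2 — point force P=-12 kN at a=4 m (b=L-a=12):
  y_2 = -Pa(L-x)(2Lx-a²-x²)/(6LEI)  [x>a] = -(-12)·4·(16-(32/5))·(2·16·(32/5)-4²-(32/5)²)/(6·16·10000) = 5544/78125 m
Load 3 — point force P=11 kN at a=8 m (b=L-a=8):
  y_3 = -Pbx(L²-b²-x²)/(6LEI)  [x≤a] = -11·8·(32/5)·(16²-8²-(32/5)²)/(6·16·10000) = -20768/234375 m
Load 4 — uniform load w=2 kN/m over full span:
  y_4 = -wx(L³-2Lx²+x³)/(24EI) = -2·(32/5)·(16³-2·16·(32/5)²+(32/5)³)/(24·10000) = -63488/390625 m
Superposition: y = Σ y_i = -187654/1171875 m ≈ -0.160131 m

y(32/5) = -187654/1171875 m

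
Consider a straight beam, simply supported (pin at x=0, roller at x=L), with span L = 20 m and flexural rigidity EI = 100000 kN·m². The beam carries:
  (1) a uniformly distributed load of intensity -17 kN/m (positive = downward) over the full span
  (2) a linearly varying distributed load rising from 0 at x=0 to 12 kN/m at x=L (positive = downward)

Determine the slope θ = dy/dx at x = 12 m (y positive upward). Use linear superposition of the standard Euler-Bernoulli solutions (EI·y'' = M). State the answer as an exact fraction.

Load 1 — uniform load w=-17 kN/m over full span:
  θ_1 = -w(L³-6Lx²+4x³)/(24EI) = -(-17)·(20³-6·20·12²+4·12³)/(24·100000) = -629/37500 rad
Load 2 — triangular load w₀=12 kN/m (0→w₀ over full span):
  θ_2 = -w₀(7L⁴-30L²x²+15x⁴)/(360LEI) = -12·(7·20⁴-30·20²·12²+15·12⁴)/(360·20·100000) = 232/46875 rad
Superposition: θ = Σ θ_i = -739/62500 rad ≈ -0.011824 rad

θ(12) = -739/62500 rad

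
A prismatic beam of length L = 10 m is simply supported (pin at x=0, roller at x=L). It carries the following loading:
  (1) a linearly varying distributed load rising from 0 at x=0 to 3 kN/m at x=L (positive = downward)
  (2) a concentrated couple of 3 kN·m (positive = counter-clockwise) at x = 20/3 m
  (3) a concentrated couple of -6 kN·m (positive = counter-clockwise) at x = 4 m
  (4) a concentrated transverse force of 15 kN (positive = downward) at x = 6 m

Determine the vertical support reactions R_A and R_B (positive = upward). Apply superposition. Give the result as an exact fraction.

R_A = 107/10 kN, R_B = 193/10 kN

Load 1 — triangular load w₀=3 kN/m (0→w₀ over full span):
  R_A = w₀L/6 = 3·10/6 = 5 kN
  R_B = w₀L/3 = 3·10/3 = 10 kN
Load 2 — applied couple M₀=3 kN·m at a=20/3 m (b=L-a=10/3):
  R_A = M₀/L = 3/10 kN
  R_B = -M₀/L = -3/10 kN
Load 3 — applied couple M₀=-6 kN·m at a=4 m (b=L-a=6):
  R_A = M₀/L = (-6)/10 = -3/5 kN
  R_B = -M₀/L = -(-6)/10 = 3/5 kN
Load 4 — point force P=15 kN at a=6 m (b=L-a=4):
  R_A = Pb/L = 15·4/10 = 6 kN
  R_B = Pa/L = 15·6/10 = 9 kN
Superposition: R_A = 107/10 kN, R_B = 193/10 kN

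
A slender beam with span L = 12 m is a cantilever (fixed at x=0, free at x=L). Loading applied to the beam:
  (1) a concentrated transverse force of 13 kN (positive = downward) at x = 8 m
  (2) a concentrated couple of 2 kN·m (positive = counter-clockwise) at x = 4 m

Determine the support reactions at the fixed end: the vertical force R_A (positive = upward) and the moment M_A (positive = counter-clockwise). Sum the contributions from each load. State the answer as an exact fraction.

Load 1 — point force P=13 kN at a=8 m (b=L-a=4):
  R_A = P = 13 kN
  M_A = Pa = 13·8 = 104 kN·m
Load 2 — applied couple M₀=2 kN·m at a=4 m (b=L-a=8):
  R_A = 0 kN
  M_A = -M₀ = -2 kN·m
Superposition: R_A = 13 kN, M_A = 102 kN·m

R_A = 13 kN, M_A = 102 kN·m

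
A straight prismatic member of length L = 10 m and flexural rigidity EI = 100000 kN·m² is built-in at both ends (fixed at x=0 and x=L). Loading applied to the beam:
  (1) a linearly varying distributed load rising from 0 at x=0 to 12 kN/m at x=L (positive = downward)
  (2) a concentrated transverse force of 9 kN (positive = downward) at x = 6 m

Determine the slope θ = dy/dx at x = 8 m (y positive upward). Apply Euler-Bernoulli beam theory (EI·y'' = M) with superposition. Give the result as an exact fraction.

θ(8) = 4091/6250000 rad

Load 1 — triangular load w₀=12 kN/m (0→w₀ over full span):
  θ_1 = -w₀(2x(L-x)(L-2x)(x+2L)+x²(L-x)²)/(120LEI) = -12·(2·8·(10-8)·(10-2·8)·(8+2·10)+8²·(10-8)²)/(120·10·100000) = 8/15625 rad
Load 2 — point force P=9 kN at a=6 m (b=L-a=4):
  θ_2 = Pa²(L-x)(2bL-(3b+a)(L-x))/(2L³EI)  [x>a] = 9·6²·(10-8)·(2·4·10-(3·4+6)·(10-8))/(2·10³·100000) = 891/6250000 rad
Superposition: θ = Σ θ_i = 4091/6250000 rad ≈ 0.000655 rad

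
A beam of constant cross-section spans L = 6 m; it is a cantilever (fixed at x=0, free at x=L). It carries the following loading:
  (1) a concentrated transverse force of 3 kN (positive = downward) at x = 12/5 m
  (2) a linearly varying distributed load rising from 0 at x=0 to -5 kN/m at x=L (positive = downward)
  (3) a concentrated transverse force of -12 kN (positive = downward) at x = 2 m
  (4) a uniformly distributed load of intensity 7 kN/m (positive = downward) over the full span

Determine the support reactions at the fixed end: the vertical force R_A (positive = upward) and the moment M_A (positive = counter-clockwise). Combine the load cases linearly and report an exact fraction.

Load 1 — point force P=3 kN at a=12/5 m (b=L-a=18/5):
  R_A = P = 3 kN
  M_A = Pa = 3·(12/5) = 36/5 kN·m
Load 2 — triangular load w₀=-5 kN/m (0→w₀ over full span):
  R_A = w₀L/2 = (-5)·6/2 = -15 kN
  M_A = w₀L²/3 = (-5)·6²/3 = -60 kN·m
Load 3 — point force P=-12 kN at a=2 m (b=L-a=4):
  R_A = P = (-12) = -12 kN
  M_A = Pa = (-12)·2 = -24 kN·m
Load 4 — uniform load w=7 kN/m over full span:
  R_A = wL = 7·6 = 42 kN
  M_A = wL²/2 = 7·6²/2 = 126 kN·m
Superposition: R_A = 18 kN, M_A = 246/5 kN·m

R_A = 18 kN, M_A = 246/5 kN·m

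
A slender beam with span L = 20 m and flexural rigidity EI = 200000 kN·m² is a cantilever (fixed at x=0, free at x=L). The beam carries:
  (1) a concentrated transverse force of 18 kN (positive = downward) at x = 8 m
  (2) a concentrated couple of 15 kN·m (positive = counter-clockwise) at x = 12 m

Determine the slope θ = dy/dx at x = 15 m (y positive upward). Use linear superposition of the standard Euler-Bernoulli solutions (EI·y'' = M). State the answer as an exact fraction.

θ(15) = -99/50000 rad

Load 1 — point force P=18 kN at a=8 m (b=L-a=12):
  θ_1 = -Pa²/(2EI)  [x>a] = -18·8²/(2·200000) = -9/3125 rad
Load 2 — applied couple M₀=15 kN·m at a=12 m (b=L-a=8):
  θ_2 = M₀a/EI  [x>a] = 15·12/200000 = 9/10000 rad
Superposition: θ = Σ θ_i = -99/50000 rad ≈ -0.001980 rad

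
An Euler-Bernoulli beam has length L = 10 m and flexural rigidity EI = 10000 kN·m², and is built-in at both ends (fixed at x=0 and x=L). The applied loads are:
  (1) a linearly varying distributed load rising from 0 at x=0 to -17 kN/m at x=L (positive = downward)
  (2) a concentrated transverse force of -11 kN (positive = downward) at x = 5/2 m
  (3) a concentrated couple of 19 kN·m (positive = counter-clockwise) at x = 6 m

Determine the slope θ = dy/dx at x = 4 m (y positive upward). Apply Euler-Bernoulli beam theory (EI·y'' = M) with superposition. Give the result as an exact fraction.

θ(4) = 1199/312500 rad

Load 1 — triangular load w₀=-17 kN/m (0→w₀ over full span):
  θ_1 = -w₀(2x(L-x)(L-2x)(x+2L)+x²(L-x)²)/(120LEI) = -(-17)·(2·4·(10-4)·(10-2·4)·(4+2·10)+4²·(10-4)²)/(120·10·10000) = 51/12500 rad
Load 2 — point force P=-11 kN at a=5/2 m (b=L-a=15/2):
  θ_2 = Pa²(L-x)(2bL-(3b+a)(L-x))/(2L³EI)  [x>a] = (-11)·(5/2)²·(10-4)·(2·(15/2)·10-(3·(15/2)+(5/2))·(10-4))/(2·10³·10000) = 0 rad
Load 3 — applied couple M₀=19 kN·m at a=6 m (b=L-a=4):
  θ_3 = (R_Ax²/2 - M_Ax)/EI  [x≤a] with R_A=342/125, M_A=152/25 = ((342/125)·4²/2 - (152/25)·4)/10000 = -19/78125 rad
Superposition: θ = Σ θ_i = 1199/312500 rad ≈ 0.003837 rad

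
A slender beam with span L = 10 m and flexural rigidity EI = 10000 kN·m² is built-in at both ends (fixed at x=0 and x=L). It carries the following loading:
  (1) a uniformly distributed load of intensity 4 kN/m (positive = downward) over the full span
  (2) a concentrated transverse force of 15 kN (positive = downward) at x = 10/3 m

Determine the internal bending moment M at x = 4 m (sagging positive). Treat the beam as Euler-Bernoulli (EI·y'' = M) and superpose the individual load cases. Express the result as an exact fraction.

M(4) = 242/9 kN·m

Load 1 — uniform load w=4 kN/m over full span:
  M_1 = wLx/2 - wL²/12 - wx²/2 = 4·10·4/2 - 4·10²/12 - 4·4²/2 = 44/3 kN·m
Load 2 — point force P=15 kN at a=10/3 m (b=L-a=20/3):
  M_2 = Pa²(a+3b)(L-x)/L³ - Pa²b/L²  [x>a] = 15·(10/3)²·((10/3)+3·(20/3))·(10-4)/10³ - 15·(10/3)²·(20/3)/10² = 110/9 kN·m
Superposition: M = Σ M_i = 242/9 kN·m ≈ 26.888889 kN·m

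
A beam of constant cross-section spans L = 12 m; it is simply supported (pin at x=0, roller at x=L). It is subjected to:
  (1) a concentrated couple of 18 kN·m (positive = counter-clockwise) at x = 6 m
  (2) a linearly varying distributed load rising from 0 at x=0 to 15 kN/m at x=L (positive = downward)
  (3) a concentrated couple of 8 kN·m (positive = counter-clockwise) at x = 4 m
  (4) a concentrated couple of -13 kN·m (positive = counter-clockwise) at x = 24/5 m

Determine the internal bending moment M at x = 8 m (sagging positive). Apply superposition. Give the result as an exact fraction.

Load 1 — applied couple M₀=18 kN·m at a=6 m (b=L-a=6):
  M_1 = M₀x/L - M₀  [x>a] = 18·8/12 - 18 = -6 kN·m
Load 2 — triangular load w₀=15 kN/m (0→w₀ over full span):
  M_2 = w₀Lx/6 - w₀x³/(6L) = 15·12·8/6 - 15·8³/(6·12) = 400/3 kN·m
Load 3 — applied couple M₀=8 kN·m at a=4 m (b=L-a=8):
  M_3 = M₀x/L - M₀  [x>a] = 8·8/12 - 8 = -8/3 kN·m
Load 4 — applied couple M₀=-13 kN·m at a=24/5 m (b=L-a=36/5):
  M_4 = M₀x/L - M₀  [x>a] = (-13)·8/12 - (-13) = 13/3 kN·m
Superposition: M = Σ M_i = 129 kN·m ≈ 129.000000 kN·m

M(8) = 129 kN·m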